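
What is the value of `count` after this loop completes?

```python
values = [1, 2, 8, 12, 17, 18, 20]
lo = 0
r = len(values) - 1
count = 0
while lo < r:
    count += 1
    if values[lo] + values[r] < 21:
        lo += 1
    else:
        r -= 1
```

Steps to find pair summing to 21
`count` takes the values: 0 → 1 → 2 → 3 → 4 → 5 → 6

Answer: 6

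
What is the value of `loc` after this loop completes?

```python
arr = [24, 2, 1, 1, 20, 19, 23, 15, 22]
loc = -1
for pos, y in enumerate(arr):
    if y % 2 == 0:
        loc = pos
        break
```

First even number index in [24, 2, 1, 1, 20, 19, 23, 15, 22]
`loc` takes the values: -1 → 0

Answer: 0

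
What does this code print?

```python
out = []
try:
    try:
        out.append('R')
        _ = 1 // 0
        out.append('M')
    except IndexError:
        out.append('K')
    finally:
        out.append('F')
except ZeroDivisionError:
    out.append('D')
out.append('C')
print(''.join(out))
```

Execution trace: 'R' (try body) → 'F' (finally) → 'D' (outer except ZeroDivisionError) → 'C' (after the try/except). Output: RFDC

Answer: RFDC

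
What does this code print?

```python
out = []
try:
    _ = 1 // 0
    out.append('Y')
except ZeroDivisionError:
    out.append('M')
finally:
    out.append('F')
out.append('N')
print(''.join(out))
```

Execution trace: 'M' (except ZeroDivisionError) → 'F' (finally) → 'N' (after the try/except). Output: MFN

Answer: MFN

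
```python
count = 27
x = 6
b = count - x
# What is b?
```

Trace:
`count = 27` → count = 27
`x = 6` → x = 6
`b = count - x` → b = 21
So b = 21

Answer: 21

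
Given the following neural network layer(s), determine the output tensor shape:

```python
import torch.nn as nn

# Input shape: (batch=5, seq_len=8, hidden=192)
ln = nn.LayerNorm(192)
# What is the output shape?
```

Input: (5, 8, 192) -> Output: (5, 8, 192)

Answer: (5, 8, 192)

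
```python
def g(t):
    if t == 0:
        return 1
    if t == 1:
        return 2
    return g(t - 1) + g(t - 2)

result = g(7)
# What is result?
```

Build up from base cases: g(0)=1, g(1)=2, g(2)=3, g(3)=5, g(4)=8, g(5)=13, g(6)=21, ..., g(7)=34

Answer: 34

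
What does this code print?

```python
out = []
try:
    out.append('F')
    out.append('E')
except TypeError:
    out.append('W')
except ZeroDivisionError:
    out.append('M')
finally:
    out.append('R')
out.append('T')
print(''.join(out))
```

Execution trace: 'F' (try body) → 'E' (try body, no exception) → 'R' (finally) → 'T' (after the try/except). Output: FERT

Answer: FERT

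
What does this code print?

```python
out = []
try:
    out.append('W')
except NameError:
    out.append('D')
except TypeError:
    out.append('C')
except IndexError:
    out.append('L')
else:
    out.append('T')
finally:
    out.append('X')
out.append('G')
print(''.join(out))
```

Execution trace: 'W' (try body, no exception) → 'T' (else) → 'X' (finally) → 'G' (after the try/except). Output: WTXG

Answer: WTXG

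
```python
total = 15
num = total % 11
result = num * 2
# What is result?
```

Trace:
`total = 15` → total = 15
`num = total % 11` → num = 4
`result = num * 2` → result = 8
So result = 8

Answer: 8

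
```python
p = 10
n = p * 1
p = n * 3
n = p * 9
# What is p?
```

Trace:
`p = 10` → p = 10
`n = p * 1` → n = 10
`p = n * 3` → p = 30
`n = p * 9` → n = 270
So p = 30

Answer: 30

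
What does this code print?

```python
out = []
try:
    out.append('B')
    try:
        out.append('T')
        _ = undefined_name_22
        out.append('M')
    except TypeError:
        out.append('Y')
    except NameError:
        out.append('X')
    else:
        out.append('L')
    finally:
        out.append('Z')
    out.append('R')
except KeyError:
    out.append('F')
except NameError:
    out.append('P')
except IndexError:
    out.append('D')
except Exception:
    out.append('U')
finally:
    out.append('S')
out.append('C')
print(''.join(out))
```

Execution trace: 'B' (try body) → 'T' (inner try body) → 'X' (inner except NameError) → 'Z' (inner finally) → 'R' (try body, no exception) → 'S' (finally) → 'C' (after the try/except). Output: BTXZRSC

Answer: BTXZRSC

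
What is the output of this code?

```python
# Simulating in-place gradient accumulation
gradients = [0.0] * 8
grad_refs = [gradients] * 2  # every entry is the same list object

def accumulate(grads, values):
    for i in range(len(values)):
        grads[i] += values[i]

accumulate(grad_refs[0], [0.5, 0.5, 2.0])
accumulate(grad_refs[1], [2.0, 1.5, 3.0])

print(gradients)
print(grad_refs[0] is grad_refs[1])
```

Key concept: gradient accumulation aliasing.
Step by step:
`gradients = [0.0] * 8` → gradients = [0.0, 0.0, 0.0, 0.0, 0.0, 0.0, 0.0, 0.0]
`grad_refs = [gradients] * 2` → grad_refs = [[0.0, 0.0, 0.0, 0.0, 0.0, 0.0, 0.0, 0.0], [0.0, 0.0, 0.0, 0.0, 0.0, 0.0, 0.0, 0.0]]
`accumulate(grad_refs[0], [0.5, 0.5, 2.0])` → gradients = [0.5, 0.5, 2.0, 0.0, 0.0, 0.0, 0.0, 0.0]; grad_refs = [[0.5, 0.5, 2.0, 0.0, 0.0, 0.0, 0.0, 0.0], [0.5, 0.5, 2.0, 0.0, 0.0, 0.0, 0.0, 0.0]]
`accumulate(grad_refs[1], [2.0, 1.5, 3.0])` → gradients = [2.5, 2.0, 5.0, 0.0, 0.0, 0.0, 0.0, 0.0]; grad_refs = [[2.5, 2.0, 5.0, 0.0, 0.0, 0.0, 0.0, 0.0], [2.5, 2.0, 5.0, 0.0, 0.0, 0.0, 0.0, 0.0]]
`print(gradients)` → prints [2.5, 2.0, 5.0, 0.0, 0.0, 0.0, 0.0, 0.0]
`print(grad_refs[0] is grad_refs[1])` → prints True

Answer:
[2.5, 2.0, 5.0, 0.0, 0.0, 0.0, 0.0, 0.0]
True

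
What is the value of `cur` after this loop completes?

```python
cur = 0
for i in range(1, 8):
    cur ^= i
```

XOR of 1 to 7
`cur` takes the values: 0 → 1 → 3 → 0 → 4 → 1 → 7 → 0

Answer: 0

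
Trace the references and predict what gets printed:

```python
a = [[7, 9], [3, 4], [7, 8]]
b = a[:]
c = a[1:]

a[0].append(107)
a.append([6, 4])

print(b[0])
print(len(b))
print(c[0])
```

Key concept: slice with nested mutation.
Step by step:
`a = [[7, 9], [3, 4], [7, 8]]` → a = [[7, 9], [3, 4], [7, 8]]
`b = a[:]` → b = [[7, 9], [3, 4], [7, 8]]
`c = a[1:]` → c = [[3, 4], [7, 8]]
`a[0].append(107)` → a = [[7, 9, 107], [3, 4], [7, 8]]; b = [[7, 9, 107], [3, 4], [7, 8]]
`a.append([6, 4])` → a = [[7, 9, 107], [3, 4], [7, 8], [6, 4]]
`print(b[0])` → prints [7, 9, 107]
`print(len(b))` → prints 3
`print(c[0])` → prints [3, 4]

Answer:
[7, 9, 107]
3
[3, 4]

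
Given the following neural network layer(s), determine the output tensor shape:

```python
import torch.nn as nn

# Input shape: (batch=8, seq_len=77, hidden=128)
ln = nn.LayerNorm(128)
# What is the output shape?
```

Input: (8, 77, 128) -> Output: (8, 77, 128)

Answer: (8, 77, 128)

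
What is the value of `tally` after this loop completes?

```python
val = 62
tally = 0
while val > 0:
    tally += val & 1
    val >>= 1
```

Count set bits in 62 (binary: 0b111110)
`tally` takes the values: 0 → 1 → 2 → 3 → 4 → 5

Answer: 5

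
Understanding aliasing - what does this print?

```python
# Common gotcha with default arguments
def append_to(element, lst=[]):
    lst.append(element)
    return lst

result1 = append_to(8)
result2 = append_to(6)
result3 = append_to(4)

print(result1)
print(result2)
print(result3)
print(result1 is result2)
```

Key concept: mutable default argument gotcha.
Step by step:
`result1 = append_to(8)` → result1 = [8]
`result2 = append_to(6)` → result1 = [8, 6] (same object as result2); result2 = [8, 6] (same object as result1)
`result3 = append_to(4)` → result1 = [8, 6, 4] (same object as result2, result3); result2 = [8, 6, 4] (same object as result1, result3); result3 = [8, 6, 4] (same object as result1, result2)
`print(result1)` → prints [8, 6, 4]
`print(result2)` → prints [8, 6, 4]
`print(result3)` → prints [8, 6, 4]
`print(result1 is result2)` → prints True

Answer:
[8, 6, 4]
[8, 6, 4]
[8, 6, 4]
True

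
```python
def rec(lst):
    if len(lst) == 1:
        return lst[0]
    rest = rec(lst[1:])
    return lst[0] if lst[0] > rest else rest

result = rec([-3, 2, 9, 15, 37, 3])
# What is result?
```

Recursive max over [-3, 2, 9, 15, 37, 3] = 37

Answer: 37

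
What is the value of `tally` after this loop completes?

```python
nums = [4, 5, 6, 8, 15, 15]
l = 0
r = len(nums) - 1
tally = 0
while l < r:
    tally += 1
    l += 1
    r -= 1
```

Iterations until pointers meet (list length 6)
`tally` takes the values: 0 → 1 → 2 → 3

Answer: 3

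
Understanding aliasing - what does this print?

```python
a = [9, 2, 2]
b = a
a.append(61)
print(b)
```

Key concept: basic list aliasing.
Step by step:
`a = [9, 2, 2]` → a = [9, 2, 2]
`b = a` → b = [9, 2, 2] (same object as a)
`a.append(61)` → a = [9, 2, 2, 61] (same object as b); b = [9, 2, 2, 61] (same object as a)
`print(b)` → prints [9, 2, 2, 61]

Answer: [9, 2, 2, 61]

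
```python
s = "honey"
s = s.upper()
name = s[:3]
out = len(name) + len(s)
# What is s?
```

Trace:
`s = "honey"` → s = 'honey'
`s = s.upper()` → s = 'HONEY'
`name = s[:3]` → name = 'HON'
`out = len(name) + len(s)` → out = 8
So s = 'HONEY'

Answer: 'HONEY'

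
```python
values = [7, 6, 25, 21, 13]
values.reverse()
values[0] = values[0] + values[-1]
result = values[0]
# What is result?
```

Trace:
`values = [7, 6, 25, 21, 13]` → values = [7, 6, 25, 21, 13]
`values.reverse()` → values = [13, 21, 25, 6, 7]
`values[0] = values[0] + values[-1]` → values = [20, 21, 25, 6, 7]
`result = values[0]` → result = 20
So result = 20

Answer: 20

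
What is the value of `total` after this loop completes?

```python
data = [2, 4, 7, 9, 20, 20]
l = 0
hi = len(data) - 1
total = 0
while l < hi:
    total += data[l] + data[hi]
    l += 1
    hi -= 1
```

Sum of pairs from ends
`total` takes the values: 0 → 22 → 46 → 62

Answer: 62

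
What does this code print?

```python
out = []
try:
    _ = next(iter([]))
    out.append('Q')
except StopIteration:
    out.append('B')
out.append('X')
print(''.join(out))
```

Execution trace: 'B' (except StopIteration) → 'X' (after the try/except). Output: BX

Answer: BX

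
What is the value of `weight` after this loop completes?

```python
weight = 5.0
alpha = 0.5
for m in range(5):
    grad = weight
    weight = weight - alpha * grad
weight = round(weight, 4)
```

Gradient descent: w = 5.0 * (1 - 0.5)^5
`weight` takes the values: 5.0 → 2.5 → 1.25 → 0.625 → 0.3125 → 0.15625 → 0.1562

Answer: 0.1562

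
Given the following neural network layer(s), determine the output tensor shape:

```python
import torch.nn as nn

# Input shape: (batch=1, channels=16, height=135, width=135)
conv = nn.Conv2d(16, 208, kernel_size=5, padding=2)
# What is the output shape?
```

Input: (1, 16, 135, 135) -> Output: (1, 208, 135, 135)

Answer: (1, 208, 135, 135)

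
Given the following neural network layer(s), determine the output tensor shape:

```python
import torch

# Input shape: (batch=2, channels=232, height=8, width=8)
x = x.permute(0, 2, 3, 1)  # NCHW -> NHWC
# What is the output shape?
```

Input: (2, 232, 8, 8) -> Output: (2, 8, 8, 232)

Answer: (2, 8, 8, 232)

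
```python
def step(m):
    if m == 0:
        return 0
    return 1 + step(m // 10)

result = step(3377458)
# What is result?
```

Count of digits of 3377458: 7

Answer: 7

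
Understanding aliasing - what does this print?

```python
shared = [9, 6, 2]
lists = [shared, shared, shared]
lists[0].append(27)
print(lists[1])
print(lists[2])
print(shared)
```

Key concept: list of same reference.
Step by step:
`shared = [9, 6, 2]` → shared = [9, 6, 2]
`lists = [shared, shared, shared]` → lists = [[9, 6, 2], [9, 6, 2], [9, 6, 2]]
`lists[0].append(27)` → shared = [9, 6, 2, 27]; lists = [[9, 6, 2, 27], [9, 6, 2, 27], [9, 6, 2, 27]]
`print(lists[1])` → prints [9, 6, 2, 27]
`print(lists[2])` → prints [9, 6, 2, 27]
`print(shared)` → prints [9, 6, 2, 27]

Answer:
[9, 6, 2, 27]
[9, 6, 2, 27]
[9, 6, 2, 27]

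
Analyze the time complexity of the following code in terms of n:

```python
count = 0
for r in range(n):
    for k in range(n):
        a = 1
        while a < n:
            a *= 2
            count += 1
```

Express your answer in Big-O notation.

Each loop level contributes: n × n × log n. Multiplying the contributions gives O(n^2 log n).

Answer: O(n^2 log n)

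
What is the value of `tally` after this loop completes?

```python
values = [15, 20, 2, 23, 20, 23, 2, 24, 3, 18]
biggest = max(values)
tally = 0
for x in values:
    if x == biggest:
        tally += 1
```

Count of max value 24 in [15, 20, 2, 23, 20, 23, 2, 24, 3, 18]
`tally` takes the values: 0 → 1

Answer: 1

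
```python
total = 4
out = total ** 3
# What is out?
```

Trace:
`total = 4` → total = 4
`out = total ** 3` → out = 64
So out = 64

Answer: 64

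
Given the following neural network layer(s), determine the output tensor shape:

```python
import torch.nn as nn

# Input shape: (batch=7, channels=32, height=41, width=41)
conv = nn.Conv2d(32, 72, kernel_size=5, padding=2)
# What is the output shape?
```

Input: (7, 32, 41, 41) -> Output: (7, 72, 41, 41)

Answer: (7, 72, 41, 41)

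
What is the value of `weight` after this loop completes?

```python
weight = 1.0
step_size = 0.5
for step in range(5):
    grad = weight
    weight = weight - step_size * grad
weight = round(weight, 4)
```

Gradient descent: w = 1.0 * (1 - 0.5)^5
`weight` takes the values: 1.0 → 0.5 → 0.25 → 0.125 → 0.0625 → 0.03125 → 0.0312

Answer: 0.0312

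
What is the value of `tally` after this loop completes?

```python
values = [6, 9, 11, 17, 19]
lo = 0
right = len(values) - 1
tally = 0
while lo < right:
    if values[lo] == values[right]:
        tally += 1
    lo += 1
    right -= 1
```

Count matching pairs from ends
`tally` takes the values: 0

Answer: 0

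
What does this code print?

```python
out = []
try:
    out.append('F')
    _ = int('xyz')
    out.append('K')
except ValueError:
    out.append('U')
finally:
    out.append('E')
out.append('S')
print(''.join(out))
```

Execution trace: 'F' (try body) → 'U' (except ValueError) → 'E' (finally) → 'S' (after the try/except). Output: FUES

Answer: FUES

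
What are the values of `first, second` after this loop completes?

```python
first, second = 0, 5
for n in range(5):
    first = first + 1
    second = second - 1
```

first goes 0→5, second goes 5→0
`first, second` takes the values: (0, 5) → (1, 5) → (1, 4) → (2, 4) → (2, 3) → (3, 3) → (3, 2) → (4, 2) → (4, 1) → (5, 1) → (5, 0)

Answer: 5, 0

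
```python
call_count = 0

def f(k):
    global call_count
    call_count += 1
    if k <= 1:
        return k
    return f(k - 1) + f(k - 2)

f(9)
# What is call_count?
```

Calls(k) = 1 + Calls(k-1) + Calls(k-2); Calls(0)=Calls(1)=1. For k=9 this gives 109.

Answer: 109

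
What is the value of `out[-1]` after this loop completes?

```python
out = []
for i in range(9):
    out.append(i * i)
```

Last element of squares 0 to 8
`out` takes the values: [] → [0] → [0, 1] → [0, 1, 4] → [0, 1, 4, 9] → [0, 1, 4, 9, 16] → [0, 1, 4, 9, 16, 25] → [0, 1, 4, 9, 16, 25, 36] → [0, 1, 4, 9, 16, 25, 36, 49] → [0, 1, 4, 9, 16, 25, 36, 49, 64]
So `out[-1]` = 64

Answer: 64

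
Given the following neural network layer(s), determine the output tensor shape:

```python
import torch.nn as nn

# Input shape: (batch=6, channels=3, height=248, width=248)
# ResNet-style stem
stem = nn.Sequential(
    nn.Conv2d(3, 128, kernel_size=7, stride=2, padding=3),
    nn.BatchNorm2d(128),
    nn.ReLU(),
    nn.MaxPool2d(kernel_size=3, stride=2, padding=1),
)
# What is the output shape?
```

Input: (6, 3, 248, 248) -> after Conv2d 7x7 stride=2: (6, 128, 124, 124) -> Output: (6, 128, 62, 62)

Answer: (6, 128, 62, 62)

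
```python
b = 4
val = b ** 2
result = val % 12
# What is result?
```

Trace:
`b = 4` → b = 4
`val = b ** 2` → val = 16
`result = val % 12` → result = 4
So result = 4

Answer: 4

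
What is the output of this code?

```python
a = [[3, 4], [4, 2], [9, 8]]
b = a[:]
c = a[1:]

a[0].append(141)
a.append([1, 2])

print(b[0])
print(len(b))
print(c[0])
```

Key concept: slice with nested mutation.
Step by step:
`a = [[3, 4], [4, 2], [9, 8]]` → a = [[3, 4], [4, 2], [9, 8]]
`b = a[:]` → b = [[3, 4], [4, 2], [9, 8]]
`c = a[1:]` → c = [[4, 2], [9, 8]]
`a[0].append(141)` → a = [[3, 4, 141], [4, 2], [9, 8]]; b = [[3, 4, 141], [4, 2], [9, 8]]
`a.append([1, 2])` → a = [[3, 4, 141], [4, 2], [9, 8], [1, 2]]
`print(b[0])` → prints [3, 4, 141]
`print(len(b))` → prints 3
`print(c[0])` → prints [4, 2]

Answer:
[3, 4, 141]
3
[4, 2]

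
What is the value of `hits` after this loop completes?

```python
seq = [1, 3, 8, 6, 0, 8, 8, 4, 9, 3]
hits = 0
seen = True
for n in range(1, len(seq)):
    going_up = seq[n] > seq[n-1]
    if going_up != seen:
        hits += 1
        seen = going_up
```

Count direction changes in [1, 3, 8, 6, 0, 8, 8, 4, 9, 3]
`hits` takes the values: 0 → 1 → 2 → 3 → 4 → 5

Answer: 5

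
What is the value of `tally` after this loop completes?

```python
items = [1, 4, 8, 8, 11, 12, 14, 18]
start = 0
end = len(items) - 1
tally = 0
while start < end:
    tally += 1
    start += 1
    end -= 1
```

Iterations until pointers meet (list length 8)
`tally` takes the values: 0 → 1 → 2 → 3 → 4

Answer: 4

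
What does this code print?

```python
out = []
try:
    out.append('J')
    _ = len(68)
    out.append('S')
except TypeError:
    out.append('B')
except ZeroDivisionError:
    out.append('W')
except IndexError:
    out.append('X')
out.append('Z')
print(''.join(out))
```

Execution trace: 'J' (try body) → 'B' (except TypeError) → 'Z' (after the try/except). Output: JBZ

Answer: JBZ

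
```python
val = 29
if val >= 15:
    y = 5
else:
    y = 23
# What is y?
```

Trace:
`val = 29` → val = 29
`if val >= 15: ...` → val >= 15 is True → y = 5
So y = 5

Answer: 5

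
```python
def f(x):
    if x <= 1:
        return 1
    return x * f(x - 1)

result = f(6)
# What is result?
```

f(6) = 6 * 5 * 4 * 3 * 2 * 1 = 720

Answer: 720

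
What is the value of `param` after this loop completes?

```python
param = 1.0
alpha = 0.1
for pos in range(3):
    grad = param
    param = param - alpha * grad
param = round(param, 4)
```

Gradient descent: w = 1.0 * (1 - 0.1)^3
`param` takes the values: 1.0 → 0.9 → 0.81 → 0.729

Answer: 0.729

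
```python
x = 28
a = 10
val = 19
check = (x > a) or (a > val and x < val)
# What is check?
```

Trace:
`x = 28` → x = 28
`a = 10` → a = 10
`val = 19` → val = 19
`check = (x > a) or (a > val and x < val)` → check = True
So check = True

Answer: True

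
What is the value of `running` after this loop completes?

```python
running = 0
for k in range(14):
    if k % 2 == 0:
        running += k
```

Sum of even numbers 0 to 13
`running` takes the values: 0 → 2 → 6 → 12 → 20 → 30 → 42

Answer: 42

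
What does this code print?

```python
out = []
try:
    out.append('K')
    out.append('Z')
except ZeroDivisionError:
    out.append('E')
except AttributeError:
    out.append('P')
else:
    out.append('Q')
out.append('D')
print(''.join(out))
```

Execution trace: 'K' (try body) → 'Z' (try body, no exception) → 'Q' (else) → 'D' (after the try/except). Output: KZQD

Answer: KZQD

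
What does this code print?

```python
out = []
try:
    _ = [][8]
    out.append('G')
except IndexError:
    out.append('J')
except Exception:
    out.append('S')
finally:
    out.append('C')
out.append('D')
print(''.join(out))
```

Execution trace: 'J' (except IndexError) → 'C' (finally) → 'D' (after the try/except). Output: JCD

Answer: JCD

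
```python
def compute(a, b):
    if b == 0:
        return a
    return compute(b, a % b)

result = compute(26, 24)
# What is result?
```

compute(26, 24) -> compute(24, 2) -> compute(2, 0) -> 2

Answer: 2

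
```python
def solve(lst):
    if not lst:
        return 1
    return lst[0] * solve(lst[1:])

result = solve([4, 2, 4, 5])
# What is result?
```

Product over [4, 2, 4, 5] = 4 * 2 * 4 * 5 = 160

Answer: 160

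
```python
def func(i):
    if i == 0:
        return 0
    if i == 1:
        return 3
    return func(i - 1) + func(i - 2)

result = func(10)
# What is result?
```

Build up from base cases: func(0)=0, func(1)=3, func(2)=3, func(3)=6, func(4)=9, func(5)=15, func(6)=24, ..., func(10)=165

Answer: 165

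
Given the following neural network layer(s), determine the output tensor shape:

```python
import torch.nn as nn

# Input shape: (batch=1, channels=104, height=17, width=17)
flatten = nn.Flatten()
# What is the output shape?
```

Input: (1, 104, 17, 17) -> Output: (1, 30056)

Answer: (1, 30056)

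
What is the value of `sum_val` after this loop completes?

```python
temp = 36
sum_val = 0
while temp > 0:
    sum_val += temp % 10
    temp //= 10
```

Sum digits of 36
`sum_val` takes the values: 0 → 6 → 9

Answer: 9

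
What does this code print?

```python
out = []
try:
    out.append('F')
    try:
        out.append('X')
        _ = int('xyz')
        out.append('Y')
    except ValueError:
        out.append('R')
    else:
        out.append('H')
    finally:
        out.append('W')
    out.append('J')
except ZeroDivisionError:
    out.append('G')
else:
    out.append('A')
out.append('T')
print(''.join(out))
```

Execution trace: 'F' (try body) → 'X' (inner try body) → 'R' (inner except ValueError) → 'W' (inner finally) → 'J' (try body, no exception) → 'A' (else) → 'T' (after the try/except). Output: FXRWJAT

Answer: FXRWJAT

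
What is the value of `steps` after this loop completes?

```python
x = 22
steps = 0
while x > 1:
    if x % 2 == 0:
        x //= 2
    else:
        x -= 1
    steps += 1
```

Steps to reduce 22 to 1
`steps` takes the values: 0 → 1 → 2 → 3 → 4 → 5 → 6

Answer: 6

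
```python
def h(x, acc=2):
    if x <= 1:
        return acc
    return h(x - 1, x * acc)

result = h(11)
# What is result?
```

Accumulator trace (n, acc): (11, 2) -> (10, 22) -> (9, 220) -> (8, 1980) -> (7, 15840) -> (6, 110880) -> (5, 665280) -> (4, 3326400) -> (3, 13305600) -> (2, 39916800) -> (1, 79833600) -> return 79833600

Answer: 79833600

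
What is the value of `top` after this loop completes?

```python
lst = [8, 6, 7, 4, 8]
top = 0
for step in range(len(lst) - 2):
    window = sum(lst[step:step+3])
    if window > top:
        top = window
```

Max sum of 3-element window in [8, 6, 7, 4, 8]
`top` takes the values: 0 → 21

Answer: 21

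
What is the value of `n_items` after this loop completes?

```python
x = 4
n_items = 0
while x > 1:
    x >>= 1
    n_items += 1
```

Count right shifts until 1
`n_items` takes the values: 0 → 1 → 2

Answer: 2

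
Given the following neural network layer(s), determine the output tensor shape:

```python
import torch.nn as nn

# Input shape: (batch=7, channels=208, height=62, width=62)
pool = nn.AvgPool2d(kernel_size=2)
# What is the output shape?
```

Input: (7, 208, 62, 62) -> Output: (7, 208, 31, 31)

Answer: (7, 208, 31, 31)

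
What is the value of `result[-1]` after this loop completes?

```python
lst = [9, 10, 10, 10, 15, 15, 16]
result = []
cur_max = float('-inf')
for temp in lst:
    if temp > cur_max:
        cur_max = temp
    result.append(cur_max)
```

Running max ends at 16
`result` takes the values: [] → [9] → [9, 10] → [9, 10, 10] → [9, 10, 10, 10] → [9, 10, 10, 10, 15] → [9, 10, 10, 10, 15, 15] → [9, 10, 10, 10, 15, 15, 16]
So `result[-1]` = 16

Answer: 16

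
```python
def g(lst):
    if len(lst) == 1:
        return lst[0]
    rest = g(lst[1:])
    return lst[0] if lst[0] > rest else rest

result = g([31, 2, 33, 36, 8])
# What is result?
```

Recursive max over [31, 2, 33, 36, 8] = 36

Answer: 36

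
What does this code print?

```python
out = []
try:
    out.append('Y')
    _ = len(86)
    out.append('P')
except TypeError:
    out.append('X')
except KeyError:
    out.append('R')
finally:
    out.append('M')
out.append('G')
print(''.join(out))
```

Execution trace: 'Y' (try body) → 'X' (except TypeError) → 'M' (finally) → 'G' (after the try/except). Output: YXMG

Answer: YXMG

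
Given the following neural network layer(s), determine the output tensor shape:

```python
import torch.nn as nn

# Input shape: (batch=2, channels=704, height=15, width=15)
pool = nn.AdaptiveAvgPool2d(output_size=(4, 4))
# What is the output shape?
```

Input: (2, 704, 15, 15) -> Output: (2, 704, 4, 4)

Answer: (2, 704, 4, 4)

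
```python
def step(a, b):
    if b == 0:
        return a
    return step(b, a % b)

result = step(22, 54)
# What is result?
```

step(22, 54) -> step(54, 22) -> step(22, 10) -> step(10, 2) -> step(2, 0) -> 2

Answer: 2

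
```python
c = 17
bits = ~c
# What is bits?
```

Trace:
`c = 17` → c = 17
`bits = ~c` → bits = -18
So bits = -18

Answer: -18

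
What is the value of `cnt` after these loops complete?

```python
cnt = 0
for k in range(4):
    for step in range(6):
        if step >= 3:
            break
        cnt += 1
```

Inner breaks at 3, outer runs 4 times
`cnt` takes the values: 0 → 1 → 2 → 3 → 4 → 5 → 6 → 7 → 8 → 9 → 10 → 11 → 12

Answer: 12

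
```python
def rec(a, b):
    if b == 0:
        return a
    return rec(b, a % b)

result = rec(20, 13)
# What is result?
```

rec(20, 13) -> rec(13, 7) -> rec(7, 6) -> rec(6, 1) -> rec(1, 0) -> 1

Answer: 1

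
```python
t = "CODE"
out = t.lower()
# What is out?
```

Trace:
`t = "CODE"` → t = 'CODE'
`out = t.lower()` → out = 'code'
So out = 'code'

Answer: 'code'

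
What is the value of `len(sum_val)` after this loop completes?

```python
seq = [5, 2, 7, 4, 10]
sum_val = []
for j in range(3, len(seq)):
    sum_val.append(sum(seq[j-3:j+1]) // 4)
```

Number of 4-element averages
`sum_val` takes the values: [] → [4] → [4, 5]
So `len(sum_val)` = 2

Answer: 2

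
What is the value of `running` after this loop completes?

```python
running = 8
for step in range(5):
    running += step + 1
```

Start at 8, add 1 to 5 = 23
`running` takes the values: 8 → 9 → 11 → 14 → 18 → 23

Answer: 23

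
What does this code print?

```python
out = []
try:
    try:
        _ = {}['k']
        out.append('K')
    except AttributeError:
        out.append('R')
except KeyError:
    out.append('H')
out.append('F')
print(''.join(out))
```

Execution trace: 'H' (outer except KeyError) → 'F' (after the try/except). Output: HF

Answer: HF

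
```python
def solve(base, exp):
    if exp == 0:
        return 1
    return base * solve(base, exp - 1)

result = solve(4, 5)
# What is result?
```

solve(4, 5) = 4 * 4 * 4 * 4 * 4 = 1024

Answer: 1024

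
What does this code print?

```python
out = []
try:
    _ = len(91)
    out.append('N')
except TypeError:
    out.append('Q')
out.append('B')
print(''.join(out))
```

Execution trace: 'Q' (except TypeError) → 'B' (after the try/except). Output: QB

Answer: QB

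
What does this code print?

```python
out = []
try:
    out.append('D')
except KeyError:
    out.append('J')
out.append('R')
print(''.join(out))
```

Execution trace: 'D' (try body, no exception) → 'R' (after the try/except). Output: DR

Answer: DR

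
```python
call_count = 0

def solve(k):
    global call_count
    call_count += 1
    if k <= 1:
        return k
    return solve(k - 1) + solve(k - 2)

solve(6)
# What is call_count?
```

Calls(k) = 1 + Calls(k-1) + Calls(k-2); Calls(0)=Calls(1)=1. For k=6 this gives 25.

Answer: 25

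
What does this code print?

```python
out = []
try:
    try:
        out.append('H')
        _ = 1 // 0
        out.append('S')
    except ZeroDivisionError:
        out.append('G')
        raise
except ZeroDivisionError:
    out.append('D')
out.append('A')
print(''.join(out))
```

Execution trace: 'H' (inner try body) → 'G' (inner except ZeroDivisionError) → 'D' (outer except ZeroDivisionError) → 'A' (after the try/except). Output: HGDA

Answer: HGDA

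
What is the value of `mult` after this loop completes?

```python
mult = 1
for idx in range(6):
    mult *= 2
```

2^6 = 64
`mult` takes the values: 1 → 2 → 4 → 8 → 16 → 32 → 64

Answer: 64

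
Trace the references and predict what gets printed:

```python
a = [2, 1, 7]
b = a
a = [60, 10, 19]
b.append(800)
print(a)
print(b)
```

Key concept: rebinding vs mutation: a is rebound to a new list, b still points at the original.
Step by step:
`a = [2, 1, 7]` → a = [2, 1, 7]
`b = a` → b = [2, 1, 7] (same object as a)
`a = [60, 10, 19]` → a = [60, 10, 19]
`b.append(800)` → b = [2, 1, 7, 800]
`print(a)` → prints [60, 10, 19]
`print(b)` → prints [2, 1, 7, 800]

Answer:
[60, 10, 19]
[2, 1, 7, 800]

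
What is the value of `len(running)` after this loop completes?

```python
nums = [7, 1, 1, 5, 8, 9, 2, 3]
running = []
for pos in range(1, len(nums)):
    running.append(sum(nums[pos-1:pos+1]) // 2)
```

Number of 2-element averages
`running` takes the values: [] → [4] → [4, 1] → [4, 1, 3] → [4, 1, 3, 6] → [4, 1, 3, 6, 8] → [4, 1, 3, 6, 8, 5] → [4, 1, 3, 6, 8, 5, 2]
So `len(running)` = 7

Answer: 7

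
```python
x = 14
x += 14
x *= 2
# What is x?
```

Trace:
`x = 14` → x = 14
`x += 14` → x = 28
`x *= 2` → x = 56
So x = 56

Answer: 56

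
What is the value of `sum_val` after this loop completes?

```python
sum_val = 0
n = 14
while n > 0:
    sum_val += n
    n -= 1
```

Sum 14 down to 1
`sum_val` takes the values: 0 → 14 → 27 → 39 → 50 → 60 → 69 → 77 → 84 → 90 → 95 → 99 → 102 → 104 → 105

Answer: 105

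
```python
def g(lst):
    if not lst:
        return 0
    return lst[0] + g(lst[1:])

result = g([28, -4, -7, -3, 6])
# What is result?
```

28 + (-4) + (-7) + (-3) + 6 + 0 = 20

Answer: 20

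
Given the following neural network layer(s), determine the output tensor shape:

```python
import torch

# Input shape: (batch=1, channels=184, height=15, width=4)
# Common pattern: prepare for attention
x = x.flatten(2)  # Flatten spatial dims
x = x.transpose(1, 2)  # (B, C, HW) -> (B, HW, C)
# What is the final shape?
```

Input: (1, 184, 15, 4) -> after flatten(2): (1, 184, 60) -> Output: (1, 60, 184)

Answer: (1, 60, 184)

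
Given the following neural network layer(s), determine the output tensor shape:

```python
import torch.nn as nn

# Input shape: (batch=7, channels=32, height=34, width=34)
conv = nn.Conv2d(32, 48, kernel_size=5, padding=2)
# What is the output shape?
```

Input: (7, 32, 34, 34) -> Output: (7, 48, 34, 34)

Answer: (7, 48, 34, 34)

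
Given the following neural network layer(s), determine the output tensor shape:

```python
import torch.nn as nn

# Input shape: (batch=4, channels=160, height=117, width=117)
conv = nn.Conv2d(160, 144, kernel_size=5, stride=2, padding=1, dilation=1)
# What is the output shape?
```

Input: (4, 160, 117, 117) -> Output: (4, 144, 58, 58)

Answer: (4, 144, 58, 58)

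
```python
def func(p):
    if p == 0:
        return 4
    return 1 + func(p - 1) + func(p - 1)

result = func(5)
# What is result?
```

func(p) = 1 + 2·func(p-1), func(0)=4. Closed form: (4+1)·2^5 - 1 = 159.

Answer: 159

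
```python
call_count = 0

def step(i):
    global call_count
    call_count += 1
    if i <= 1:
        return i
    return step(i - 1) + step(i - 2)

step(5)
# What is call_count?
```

Calls(i) = 1 + Calls(i-1) + Calls(i-2); Calls(0)=Calls(1)=1. For i=5 this gives 15.

Answer: 15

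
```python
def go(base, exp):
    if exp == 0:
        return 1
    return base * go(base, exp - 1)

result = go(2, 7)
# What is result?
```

go(2, 7) = 2 * 2 * 2 * 2 * 2 * 2 * 2 = 128

Answer: 128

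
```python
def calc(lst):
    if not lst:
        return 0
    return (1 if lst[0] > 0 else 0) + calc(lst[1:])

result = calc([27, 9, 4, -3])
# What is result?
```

Count of positive elements in [27, 9, 4, -3] = 3

Answer: 3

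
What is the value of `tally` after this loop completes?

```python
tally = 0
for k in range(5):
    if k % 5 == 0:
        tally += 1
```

Count numbers divisible by 5 in range(5)
`tally` takes the values: 0 → 1

Answer: 1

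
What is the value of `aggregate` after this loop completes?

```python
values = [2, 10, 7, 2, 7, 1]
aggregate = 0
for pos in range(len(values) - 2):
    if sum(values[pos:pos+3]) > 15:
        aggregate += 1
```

Count windows with sum > 15
`aggregate` takes the values: 0 → 1 → 2 → 3

Answer: 3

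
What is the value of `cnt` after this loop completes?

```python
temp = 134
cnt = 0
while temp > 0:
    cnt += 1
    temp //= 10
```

Count digits by repeated division by 10
`cnt` takes the values: 0 → 1 → 2 → 3

Answer: 3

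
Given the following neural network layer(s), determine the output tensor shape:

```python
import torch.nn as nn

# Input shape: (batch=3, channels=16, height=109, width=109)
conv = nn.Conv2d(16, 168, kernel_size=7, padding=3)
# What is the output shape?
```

Input: (3, 16, 109, 109) -> Output: (3, 168, 109, 109)

Answer: (3, 168, 109, 109)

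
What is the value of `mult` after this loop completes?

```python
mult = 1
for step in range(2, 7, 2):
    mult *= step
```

Product of even numbers 2 to 6
`mult` takes the values: 1 → 2 → 8 → 48

Answer: 48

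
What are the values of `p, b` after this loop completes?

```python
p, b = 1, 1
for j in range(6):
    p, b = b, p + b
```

Fibonacci: after 6 iterations
`p, b` takes the values: (1, 1) → (1, 2) → (2, 3) → (3, 5) → (5, 8) → (8, 13) → (13, 21)

Answer: 13, 21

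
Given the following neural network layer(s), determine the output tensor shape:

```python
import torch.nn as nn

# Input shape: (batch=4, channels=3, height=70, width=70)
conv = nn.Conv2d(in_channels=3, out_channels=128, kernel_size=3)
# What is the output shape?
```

Input: (4, 3, 70, 70) -> Output: (4, 128, 68, 68)

Answer: (4, 128, 68, 68)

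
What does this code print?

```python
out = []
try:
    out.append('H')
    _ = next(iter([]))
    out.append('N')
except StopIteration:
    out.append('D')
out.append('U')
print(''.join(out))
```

Execution trace: 'H' (try body) → 'D' (except StopIteration) → 'U' (after the try/except). Output: HDU

Answer: HDU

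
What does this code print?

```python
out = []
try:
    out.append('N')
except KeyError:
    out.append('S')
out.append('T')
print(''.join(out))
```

Execution trace: 'N' (try body, no exception) → 'T' (after the try/except). Output: NT

Answer: NT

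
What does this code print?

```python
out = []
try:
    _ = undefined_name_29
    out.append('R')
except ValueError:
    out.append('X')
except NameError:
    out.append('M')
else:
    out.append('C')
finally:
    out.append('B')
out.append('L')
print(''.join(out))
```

Execution trace: 'M' (except NameError) → 'B' (finally) → 'L' (after the try/except). Output: MBL

Answer: MBL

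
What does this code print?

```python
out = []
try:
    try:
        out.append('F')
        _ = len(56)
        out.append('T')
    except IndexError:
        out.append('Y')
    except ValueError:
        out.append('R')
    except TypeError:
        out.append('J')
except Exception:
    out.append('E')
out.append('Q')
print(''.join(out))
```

Execution trace: 'F' (inner try body) → 'J' (inner except TypeError) → 'Q' (after the try/except). Output: FJQ

Answer: FJQ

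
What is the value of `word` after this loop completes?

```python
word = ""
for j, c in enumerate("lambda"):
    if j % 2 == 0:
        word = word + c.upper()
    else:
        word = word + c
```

Uppercase even positions in 'lambda'
`word` takes the values: "" → "L" → "La" → "LaM" → "LaMb" → "LaMbD" → "LaMbDa"

Answer: "LaMbDa"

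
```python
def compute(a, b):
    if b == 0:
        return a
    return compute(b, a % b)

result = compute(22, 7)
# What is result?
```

compute(22, 7) -> compute(7, 1) -> compute(1, 0) -> 1

Answer: 1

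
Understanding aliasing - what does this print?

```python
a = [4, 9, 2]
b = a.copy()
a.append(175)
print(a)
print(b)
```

Key concept: list.copy() creates independent copy.
Step by step:
`a = [4, 9, 2]` → a = [4, 9, 2]
`b = a.copy()` → b = [4, 9, 2]
`a.append(175)` → a = [4, 9, 2, 175]
`print(a)` → prints [4, 9, 2, 175]
`print(b)` → prints [4, 9, 2]

Answer:
[4, 9, 2, 175]
[4, 9, 2]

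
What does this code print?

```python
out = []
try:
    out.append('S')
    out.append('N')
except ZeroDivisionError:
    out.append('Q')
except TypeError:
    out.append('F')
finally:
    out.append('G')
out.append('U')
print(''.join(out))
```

Execution trace: 'S' (try body) → 'N' (try body, no exception) → 'G' (finally) → 'U' (after the try/except). Output: SNGU

Answer: SNGU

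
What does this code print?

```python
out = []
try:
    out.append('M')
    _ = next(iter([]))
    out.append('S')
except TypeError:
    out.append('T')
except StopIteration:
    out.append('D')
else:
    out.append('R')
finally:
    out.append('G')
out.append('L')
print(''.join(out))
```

Execution trace: 'M' (try body) → 'D' (except StopIteration) → 'G' (finally) → 'L' (after the try/except). Output: MDGL

Answer: MDGL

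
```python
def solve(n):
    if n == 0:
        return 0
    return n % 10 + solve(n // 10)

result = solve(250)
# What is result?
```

Sum of digits of 250: 0 + 5 + 2 = 7

Answer: 7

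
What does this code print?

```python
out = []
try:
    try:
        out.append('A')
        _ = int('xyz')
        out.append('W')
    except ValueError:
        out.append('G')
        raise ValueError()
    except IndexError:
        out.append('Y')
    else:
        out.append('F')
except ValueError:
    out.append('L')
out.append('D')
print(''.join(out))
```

Execution trace: 'A' (try body) → 'G' (except ValueError) → 'L' (outer except ValueError) → 'D' (after the try/except). Output: AGLD

Answer: AGLD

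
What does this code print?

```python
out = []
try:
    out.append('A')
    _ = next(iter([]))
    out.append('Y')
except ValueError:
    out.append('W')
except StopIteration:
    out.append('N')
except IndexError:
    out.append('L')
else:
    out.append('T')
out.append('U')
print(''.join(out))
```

Execution trace: 'A' (try body) → 'N' (except StopIteration) → 'U' (after the try/except). Output: ANU

Answer: ANU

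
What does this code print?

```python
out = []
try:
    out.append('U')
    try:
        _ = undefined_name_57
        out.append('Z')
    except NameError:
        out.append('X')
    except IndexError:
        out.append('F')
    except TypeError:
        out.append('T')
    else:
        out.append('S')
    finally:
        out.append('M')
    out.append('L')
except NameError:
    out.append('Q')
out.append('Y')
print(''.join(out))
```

Execution trace: 'U' (try body) → 'X' (inner except NameError) → 'M' (inner finally) → 'L' (try body, no exception) → 'Y' (after the try/except). Output: UXMLY

Answer: UXMLY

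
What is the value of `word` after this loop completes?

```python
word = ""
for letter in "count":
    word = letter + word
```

Reverse 'count'
`word` takes the values: "" → "c" → "oc" → "uoc" → "nuoc" → "tnuoc"

Answer: "tnuoc"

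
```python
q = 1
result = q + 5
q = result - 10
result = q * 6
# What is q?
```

Trace:
`q = 1` → q = 1
`result = q + 5` → result = 6
`q = result - 10` → q = -4
`result = q * 6` → result = -24
So q = -4

Answer: -4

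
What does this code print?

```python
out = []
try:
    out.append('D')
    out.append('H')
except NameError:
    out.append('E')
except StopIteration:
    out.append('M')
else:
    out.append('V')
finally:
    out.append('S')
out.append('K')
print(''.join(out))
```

Execution trace: 'D' (try body) → 'H' (try body, no exception) → 'V' (else) → 'S' (finally) → 'K' (after the try/except). Output: DHVSK

Answer: DHVSK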